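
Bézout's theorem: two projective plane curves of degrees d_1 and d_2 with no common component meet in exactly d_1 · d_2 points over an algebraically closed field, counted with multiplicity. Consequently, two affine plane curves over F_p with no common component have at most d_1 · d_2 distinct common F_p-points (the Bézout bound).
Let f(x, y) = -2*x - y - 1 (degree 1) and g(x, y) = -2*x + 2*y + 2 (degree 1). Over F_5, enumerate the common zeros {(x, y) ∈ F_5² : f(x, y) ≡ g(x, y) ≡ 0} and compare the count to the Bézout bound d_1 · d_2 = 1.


Common zeros: {(0, 4)}; count = 1; Bézout bound = 1.

deg(f) = 1, deg(g) = 1, so Bézout bound = 1.
Scan x ∈ F_5. For each x, list the y ∈ F_5 with f(x, y) ≡ 0 and those with g(x, y) ≡ 0 (mod 5); the common zeros in that column are the intersection.
  x = 0: f ≡ 0 at y ∈ {4}; g ≡ 0 at y ∈ {4}; common: {4}.
  x = 1: f ≡ 0 at y ∈ {2}; g ≡ 0 at y ∈ {0}; common: ∅.
  x = 2: f ≡ 0 at y ∈ {0}; g ≡ 0 at y ∈ {1}; common: ∅.
  x = 3: f ≡ 0 at y ∈ {3}; g ≡ 0 at y ∈ {2}; common: ∅.
  x = 4: f ≡ 0 at y ∈ {1}; g ≡ 0 at y ∈ {3}; common: ∅.
Collecting: common zeros = {(0, 4)}, so the count is 1.
Comparison with the Bézout bound: 1 ≤ 1 = deg(f)·deg(g), as expected for curves with no common component (the bound is attained).


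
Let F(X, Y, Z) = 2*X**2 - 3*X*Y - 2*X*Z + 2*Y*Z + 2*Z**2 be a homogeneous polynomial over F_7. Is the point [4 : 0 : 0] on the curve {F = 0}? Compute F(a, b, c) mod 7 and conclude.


F(4,0,0) ≡ 4 (mod 7); P is NOT on the curve.

Evaluate F(4, 0, 0) term-by-term (mod 7).
  2*X**2 ↦ 2·16·1·1 = 32
  -3*X*Y ↦ -3·4·0·1 = 0
  -2*X*Z ↦ -2·4·1·0 = 0
  2*Y*Z ↦ 2·1·0·0 = 0
  2*Z**2 ↦ 2·1·1·0 = 0
Sum: F(4, 0, 0) = (32) + (0) + (0) + (0) + (0) = 32.
Reducing mod 7: 32 ≡ 4 (mod 7).
Since F(a, b, c) ≡ 4 ≠ 0 (mod 7), P does NOT lie on the curve.


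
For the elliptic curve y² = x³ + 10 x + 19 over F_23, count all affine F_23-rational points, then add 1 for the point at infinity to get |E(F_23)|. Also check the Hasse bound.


Affine points = {(2, 1), (2, 22), (4, 10), (4, 13), (7, 8), (7, 15), (8, 6), (8, 17), (12, 2), (12, 21), (13, 0), (15, 5), (15, 18), (20, 10), (20, 13), (22, 10), (22, 13)}; affine count = 17; |E(F_23)| = 18.

Discriminant check: Δ ∝ 4a³ + 27b² = 4·10³ + 27·19² = 4·1000 + 27·361 ≡ 16 (mod 23). Nonzero ⇒ E is nonsingular.
For each x ∈ F_23, compute rhs = x³ + 10·x + 19 mod 23, then count y ∈ F_23 with y² ≡ rhs.
  x = 0: rhs = 19, matching y values: none (0 points).
  x = 1: rhs = 7, matching y values: none (0 points).
  x = 2: rhs = 1, matching y values: 1, 22 (2 points).
  x = 3: rhs = 7, matching y values: none (0 points).
  x = 4: rhs = 8, matching y values: 10, 13 (2 points).
  x = 5: rhs = 10, matching y values: none (0 points).
  x = 6: rhs = 19, matching y values: none (0 points).
  x = 7: rhs = 18, matching y values: 8, 15 (2 points).
  x = 8: rhs = 13, matching y values: 6, 17 (2 points).
  x = 9: rhs = 10, matching y values: none (0 points).
  x = 10: rhs = 15, matching y values: none (0 points).
  x = 11: rhs = 11, matching y values: none (0 points).
  x = 12: rhs = 4, matching y values: 2, 21 (2 points).
  x = 13: rhs = 0, matching y values: 0 (1 points).
  x = 14: rhs = 5, matching y values: none (0 points).
  x = 15: rhs = 2, matching y values: 5, 18 (2 points).
  x = 16: rhs = 20, matching y values: none (0 points).
  x = 17: rhs = 19, matching y values: none (0 points).
  x = 18: rhs = 5, matching y values: none (0 points).
  x = 19: rhs = 7, matching y values: none (0 points).
  x = 20: rhs = 8, matching y values: 10, 13 (2 points).
  x = 21: rhs = 14, matching y values: none (0 points).
  x = 22: rhs = 8, matching y values: 10, 13 (2 points).
Total affine count: 17.
Full point count |E(F_23)| = 17 + 1 = 18.
Hasse bound: |18 − (23+1)| = |-6| = 6 ≤ 2√23 ≈ 9.5917 ✓.


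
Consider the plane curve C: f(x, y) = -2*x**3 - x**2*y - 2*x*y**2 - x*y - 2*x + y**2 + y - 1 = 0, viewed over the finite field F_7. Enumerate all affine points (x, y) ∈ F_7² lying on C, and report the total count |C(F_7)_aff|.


Affine F_7-points: {(1, 1), (1, 5), (2, 0), (2, 3), (3, 1), (4, 2), (6, 1)}; count = 7.

For each of the 49 pairs (x, y) ∈ F_7², evaluate f(x, y) mod 7. Record the zeros.
  x = 0: [0↦6, 1↦1, 2↦5, 3↦4, 4↦5, 5↦1, 6↦6]  zeros at y ∈ ∅
  x = 1: [0↦2, 1↦0, 2↦3, 3↦4, 4↦3, 5↦0, 6↦2]  zeros at y ∈ {1, 5}
  x = 2: [0↦0, 1↦6, 2↦6, 3↦0, 4↦2, 5↦5, 6↦2]  zeros at y ∈ {0, 3}
  x = 3: [0↦2, 1↦0, 2↦2, 3↦1, 4↦4, 5↦4, 6↦1]  zeros at y ∈ {1}
  x = 4: [0↦3, 1↦5, 2↦0, 3↦2, 4↦4, 5↦6, 6↦1]  zeros at y ∈ {2}
  x = 5: [0↦5, 1↦2, 2↦2, 3↦5, 4↦4, 5↦6, 6↦4]  zeros at y ∈ ∅
  x = 6: [0↦3, 1↦0, 2↦3, 3↦5, 4↦6, 5↦6, 6↦5]  zeros at y ∈ {1}
Collecting zeros: affine points = {(1, 1), (1, 5), (2, 0), (2, 3), (3, 1), (4, 2), (6, 1)}.
Total count |C(F_7)_aff| = 7.


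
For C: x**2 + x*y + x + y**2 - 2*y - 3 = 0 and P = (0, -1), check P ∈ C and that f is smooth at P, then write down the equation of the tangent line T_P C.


Tangent line at P: -4*y - 4 = 0.

Step 1: f(0, -1) = 0, so P lies on C.
Step 2: partial derivatives
  f_x(x, y) = 2*x + y + 1, f_y(x, y) = x + 2*y - 2.
  f_x(P) = 0, f_y(P) = -4 (gradient nonzero, so P is smooth).
Step 3: tangent line at P: 0·(x − 0) + -4·(y − -1) = 0.
Expanding: -4*y - 4 = 0.


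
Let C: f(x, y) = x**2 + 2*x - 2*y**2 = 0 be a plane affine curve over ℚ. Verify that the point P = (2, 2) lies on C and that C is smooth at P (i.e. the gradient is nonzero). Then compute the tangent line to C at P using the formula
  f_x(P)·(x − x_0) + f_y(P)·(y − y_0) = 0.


Tangent line at P: 6*x - 8*y + 4 = 0.

Step 1: f(2, 2) = 0, so P lies on C.
Step 2: partial derivatives
  f_x(x, y) = 2*x + 2, f_y(x, y) = -4*y.
  f_x(P) = 6, f_y(P) = -8 (gradient nonzero, so P is smooth).
Step 3: tangent line at P: 6·(x − 2) + -8·(y − 2) = 0.
Expanding: 6*x - 8*y + 4 = 0.


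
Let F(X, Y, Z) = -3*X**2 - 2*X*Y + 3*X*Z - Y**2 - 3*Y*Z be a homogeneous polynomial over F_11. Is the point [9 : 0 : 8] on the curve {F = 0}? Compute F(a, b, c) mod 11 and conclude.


F(9,0,8) ≡ 6 (mod 11); P is NOT on the curve.

Evaluate F(9, 0, 8) term-by-term (mod 11).
  -3*X**2 ↦ -3·81·1·1 = -243
  -2*X*Y ↦ -2·9·0·1 = 0
  3*X*Z ↦ 3·9·1·8 = 216
  -Y**2 ↦ -1·1·0·1 = 0
  -3*Y*Z ↦ -3·1·0·8 = 0
Sum: F(9, 0, 8) = (-243) + (0) + (216) + (0) + (0) = -27.
Reducing mod 11: -27 ≡ 6 (mod 11).
Since F(a, b, c) ≡ 6 ≠ 0 (mod 11), P does NOT lie on the curve.


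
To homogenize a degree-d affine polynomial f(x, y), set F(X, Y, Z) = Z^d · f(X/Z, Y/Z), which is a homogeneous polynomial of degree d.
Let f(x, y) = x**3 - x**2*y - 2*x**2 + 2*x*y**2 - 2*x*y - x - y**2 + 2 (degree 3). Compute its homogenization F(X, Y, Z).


F(X, Y, Z) = X**3 - X**2*Y - 2*X**2*Z + 2*X*Y**2 - 2*X*Y*Z - X*Z**2 - Y**2*Z + 2*Z**3

deg(f) = 3.
Substitute x = X/Z, y = Y/Z into f, then multiply by Z^3.
  monomial 1·x^3·y^0 ↦ 1·X^3·Y^0·Z^0.
  monomial -1·x^2·y^1 ↦ -1·X^2·Y^1·Z^0.
  monomial -2·x^2·y^0 ↦ -2·X^2·Y^0·Z^1.
  monomial 2·x^1·y^2 ↦ 2·X^1·Y^2·Z^0.
  monomial -2·x^1·y^1 ↦ -2·X^1·Y^1·Z^1.
  monomial -1·x^1·y^0 ↦ -1·X^1·Y^0·Z^2.
  monomial -1·x^0·y^2 ↦ -1·X^0·Y^2·Z^1.
  monomial 2·x^0·y^0 ↦ 2·X^0·Y^0·Z^3.
Collecting: F(X, Y, Z) = X**3 - X**2*Y - 2*X**2*Z + 2*X*Y**2 - 2*X*Y*Z - X*Z**2 - Y**2*Z + 2*Z**3.


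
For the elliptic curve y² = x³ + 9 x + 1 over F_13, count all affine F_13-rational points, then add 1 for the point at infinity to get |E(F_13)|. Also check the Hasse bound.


Affine points = {(0, 1), (0, 12), (2, 1), (2, 12), (3, 4), (3, 9), (4, 6), (4, 7), (7, 2), (7, 11), (8, 0), (10, 5), (10, 8), (11, 1), (11, 12), (12, 2), (12, 11)}; affine count = 17; |E(F_13)| = 18.

Discriminant check: Δ ∝ 4a³ + 27b² = 4·9³ + 27·1² = 4·729 + 27·1 ≡ 5 (mod 13). Nonzero ⇒ E is nonsingular.
For each x ∈ F_13, compute rhs = x³ + 9·x + 1 mod 13, then count y ∈ F_13 with y² ≡ rhs.
  x = 0: rhs = 1, matching y values: 1, 12 (2 points).
  x = 1: rhs = 11, matching y values: none (0 points).
  x = 2: rhs = 1, matching y values: 1, 12 (2 points).
  x = 3: rhs = 3, matching y values: 4, 9 (2 points).
  x = 4: rhs = 10, matching y values: 6, 7 (2 points).
  x = 5: rhs = 2, matching y values: none (0 points).
  x = 6: rhs = 11, matching y values: none (0 points).
  x = 7: rhs = 4, matching y values: 2, 11 (2 points).
  x = 8: rhs = 0, matching y values: 0 (1 points).
  x = 9: rhs = 5, matching y values: none (0 points).
  x = 10: rhs = 12, matching y values: 5, 8 (2 points).
  x = 11: rhs = 1, matching y values: 1, 12 (2 points).
  x = 12: rhs = 4, matching y values: 2, 11 (2 points).
Total affine count: 17.
Full point count |E(F_13)| = 17 + 1 = 18.
Hasse bound: |18 − (13+1)| = |4| = 4 ≤ 2√13 ≈ 7.2111 ✓.


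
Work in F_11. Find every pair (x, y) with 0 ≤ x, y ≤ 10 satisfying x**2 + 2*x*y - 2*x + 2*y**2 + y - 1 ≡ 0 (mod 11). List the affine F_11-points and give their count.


Affine F_11-points: {(0, 6), (0, 10), (1, 6), (1, 9), (2, 7), (3, 1), (4, 2), (4, 10), (5, 2), (5, 9), (8, 1), (8, 7)}; count = 12.

For each of the 121 pairs (x, y) ∈ F_11², evaluate f(x, y) mod 11. Record the zeros.
  x = 0: [0↦10, 1↦2, 2↦9, 3↦9, 4↦2, 5↦10, 6↦0, 7↦5, 8↦3, 9↦5, 10↦0]  zeros at y ∈ {6, 10}
  x = 1: [0↦9, 1↦3, 2↦1, 3↦3, 4↦9, 5↦8, 6↦0, 7↦7, 8↦7, 9↦0, 10↦8]  zeros at y ∈ {6, 9}
  x = 2: [0↦10, 1↦6, 2↦6, 3↦10, 4↦7, 5↦8, 6↦2, 7↦0, 8↦2, 9↦8, 10↦7]  zeros at y ∈ {7}
  x = 3: [0↦2, 1↦0, 2↦2, 3↦8, 4↦7, 5↦10, 6↦6, 7↦6, 8↦10, 9↦7, 10↦8]  zeros at y ∈ {1}
  x = 4: [0↦7, 1↦7, 2↦0, 3↦8, 4↦9, 5↦3, 6↦1, 7↦3, 8↦9, 9↦8, 10↦0]  zeros at y ∈ {2, 10}
  x = 5: [0↦3, 1↦5, 2↦0, 3↦10, 4↦2, 5↦9, 6↦9, 7↦2, 8↦10, 9↦0, 10↦5]  zeros at y ∈ {2, 9}
  x = 6: [0↦1, 1↦5, 2↦2, 3↦3, 4↦8, 5↦6, 6↦8, 7↦3, 8↦2, 9↦5, 10↦1]  zeros at y ∈ ∅
  x = 7: [0↦1, 1↦7, 2↦6, 3↦9, 4↦5, 5↦5, 6↦9, 7↦6, 8↦7, 9↦1, 10↦10]  zeros at y ∈ ∅
  x = 8: [0↦3, 1↦0, 2↦1, 3↦6, 4↦4, 5↦6, 6↦1, 7↦0, 8↦3, 9↦10, 10↦10]  zeros at y ∈ {1, 7}
  x = 9: [0↦7, 1↦6, 2↦9, 3↦5, 4↦5, 5↦9, 6↦6, 7↦7, 8↦1, 9↦10, 10↦1]  zeros at y ∈ ∅
  x = 10: [0↦2, 1↦3, 2↦8, 3↦6, 4↦8, 5↦3, 6↦2, 7↦5, 8↦1, 9↦1, 10↦5]  zeros at y ∈ ∅
Collecting zeros: affine points = {(0, 6), (0, 10), (1, 6), (1, 9), (2, 7), (3, 1), (4, 2), (4, 10), (5, 2), (5, 9), (8, 1), (8, 7)}.
Total count |C(F_11)_aff| = 12.


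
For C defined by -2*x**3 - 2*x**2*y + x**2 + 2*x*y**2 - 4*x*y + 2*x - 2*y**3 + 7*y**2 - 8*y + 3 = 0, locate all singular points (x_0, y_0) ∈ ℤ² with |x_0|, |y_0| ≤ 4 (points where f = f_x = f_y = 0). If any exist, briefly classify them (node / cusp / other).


Singular points: {(0, 1)}; classification: node.

Compute partial derivatives:
  f_x = -6*x**2 - 4*x*y + 2*x + 2*y**2 - 4*y + 2.
  f_y = -2*x**2 + 4*x*y - 4*x - 6*y**2 + 14*y - 8.
Scan x_0 ∈ {−4, ..., 4}. For each x_0, f_y(x_0, y) is a polynomial in y; find its integer roots y ∈ {−4, ..., 4}, then test f_x and f at those candidates.
  x = -4: f_y(-4, y) = -6*y**2 - 2*y - 24; no integer root y with |y| ≤ 4.
  x = -3: f_y(-3, y) = -6*y**2 + 2*y - 14; no integer root y with |y| ≤ 4.
  x = -2: f_y(-2, y) = -6*y**2 + 6*y - 8; no integer root y with |y| ≤ 4.
  x = -1: f_y(-1, y) = -6*y**2 + 10*y - 6; no integer root y with |y| ≤ 4.
  x = 0: f_y(0, y) = -6*y**2 + 14*y - 8; vanishes at y ∈ {1}. (0, 1): f_x = 0, f = 0 — SINGULAR.
  x = 1: f_y(1, y) = -6*y**2 + 18*y - 14; no integer root y with |y| ≤ 4.
  x = 2: f_y(2, y) = -6*y**2 + 22*y - 24; no integer root y with |y| ≤ 4.
  x = 3: f_y(3, y) = -6*y**2 + 26*y - 38; no integer root y with |y| ≤ 4.
  x = 4: f_y(4, y) = -6*y**2 + 30*y - 56; no integer root y with |y| ≤ 4.
Only singular point on the grid: (0, 1).
Classify: substitute x = 0 + u, y = 1 + v and expand: f = -2*u**3 - 2*u**2*v - u**2 + 2*u*v**2 - 2*v**3 + v**2.
No constant or linear terms (consistent with a singular point). Quadratic part: -u**2 + v**2. Cubic part: -2*u**3 - 2*u**2*v + 2*u*v**2 - 2*v**3.
The quadratic part v**2 - u**2 = (v − u)(v + u) splits into two distinct linear factors, so there are two distinct tangent lines y − 1 = ±(x − 0) — this is a node (ordinary double point).
Classification: node.


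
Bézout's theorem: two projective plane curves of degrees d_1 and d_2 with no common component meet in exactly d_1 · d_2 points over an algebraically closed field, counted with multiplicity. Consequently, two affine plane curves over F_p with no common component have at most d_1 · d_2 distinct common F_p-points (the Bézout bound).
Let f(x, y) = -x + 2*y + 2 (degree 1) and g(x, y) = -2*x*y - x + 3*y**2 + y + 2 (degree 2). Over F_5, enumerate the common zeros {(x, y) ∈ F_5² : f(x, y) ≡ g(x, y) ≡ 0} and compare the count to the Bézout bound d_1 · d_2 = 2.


Common zeros: {(2, 0)}; count = 1; Bézout bound = 2.

deg(f) = 1, deg(g) = 2, so Bézout bound = 2.
Scan x ∈ F_5. For each x, list the y ∈ F_5 with f(x, y) ≡ 0 and those with g(x, y) ≡ 0 (mod 5); the common zeros in that column are the intersection.
  x = 0: f ≡ 0 at y ∈ {4}; g ≡ 0 at y ∈ ∅; common: ∅.
  x = 1: f ≡ 0 at y ∈ {2}; g ≡ 0 at y ∈ {3, 4}; common: ∅.
  x = 2: f ≡ 0 at y ∈ {0}; g ≡ 0 at y ∈ {0, 1}; common: {0}.
  x = 3: f ≡ 0 at y ∈ {3}; g ≡ 0 at y ∈ ∅; common: ∅.
  x = 4: f ≡ 0 at y ∈ {1}; g ≡ 0 at y ∈ ∅; common: ∅.
Collecting: common zeros = {(2, 0)}, so the count is 1.
Comparison with the Bézout bound: 1 ≤ 2 = deg(f)·deg(g), as expected for curves with no common component (the affine F_5-count falls short of the bound because intersections may lie at infinity, over extension fields, or carry multiplicity).


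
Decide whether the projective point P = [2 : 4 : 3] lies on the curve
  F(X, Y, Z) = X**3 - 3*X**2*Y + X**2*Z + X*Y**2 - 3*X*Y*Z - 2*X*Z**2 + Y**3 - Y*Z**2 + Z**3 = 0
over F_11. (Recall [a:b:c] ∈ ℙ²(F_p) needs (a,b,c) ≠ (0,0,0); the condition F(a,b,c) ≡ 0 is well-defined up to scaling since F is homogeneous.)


F(2,4,3) ≡ 6 (mod 11); P is NOT on the curve.

Evaluate F(2, 4, 3) term-by-term (mod 11).
  X**3 ↦ 1·8·1·1 = 8
  -3*X**2*Y ↦ -3·4·4·1 = -48
  X**2*Z ↦ 1·4·1·3 = 12
  X*Y**2 ↦ 1·2·16·1 = 32
  -3*X*Y*Z ↦ -3·2·4·3 = -72
  -2*X*Z**2 ↦ -2·2·1·9 = -36
  Y**3 ↦ 1·1·64·1 = 64
  -Y*Z**2 ↦ -1·1·4·9 = -36
  Z**3 ↦ 1·1·1·27 = 27
Sum: F(2, 4, 3) = (8) + (-48) + (12) + (32) + (-72) + (-36) + (64) + (-36) + (27) = -49.
Reducing mod 11: -49 ≡ 6 (mod 11).
Since F(a, b, c) ≡ 6 ≠ 0 (mod 11), P does NOT lie on the curve.


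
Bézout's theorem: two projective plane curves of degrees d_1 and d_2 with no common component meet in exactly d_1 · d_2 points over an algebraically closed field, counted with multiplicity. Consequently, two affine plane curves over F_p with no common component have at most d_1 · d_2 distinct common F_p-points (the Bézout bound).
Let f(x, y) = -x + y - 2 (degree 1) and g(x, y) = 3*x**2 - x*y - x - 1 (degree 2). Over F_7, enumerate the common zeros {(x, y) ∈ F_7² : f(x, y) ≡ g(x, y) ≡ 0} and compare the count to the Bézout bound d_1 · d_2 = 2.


Common zeros: ∅; count = 0; Bézout bound = 2.

deg(f) = 1, deg(g) = 2, so Bézout bound = 2.
Scan x ∈ F_7. For each x, list the y ∈ F_7 with f(x, y) ≡ 0 and those with g(x, y) ≡ 0 (mod 7); the common zeros in that column are the intersection.
  x = 0: f ≡ 0 at y ∈ {2}; g ≡ 0 at y ∈ ∅; common: ∅.
  x = 1: f ≡ 0 at y ∈ {3}; g ≡ 0 at y ∈ {1}; common: ∅.
  x = 2: f ≡ 0 at y ∈ {4}; g ≡ 0 at y ∈ {1}; common: ∅.
  x = 3: f ≡ 0 at y ∈ {5}; g ≡ 0 at y ∈ {3}; common: ∅.
  x = 4: f ≡ 0 at y ∈ {6}; g ≡ 0 at y ∈ {2}; common: ∅.
  x = 5: f ≡ 0 at y ∈ {0}; g ≡ 0 at y ∈ {4}; common: ∅.
  x = 6: f ≡ 0 at y ∈ {1}; g ≡ 0 at y ∈ {4}; common: ∅.
Collecting: common zeros = ∅, so the count is 0.
Comparison with the Bézout bound: 0 ≤ 2 = deg(f)·deg(g), as expected for curves with no common component (the affine F_7-count falls short of the bound because intersections may lie at infinity, over extension fields, or carry multiplicity).


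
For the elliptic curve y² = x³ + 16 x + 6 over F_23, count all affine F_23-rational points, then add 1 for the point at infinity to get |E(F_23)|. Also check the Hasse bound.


Affine points = {(0, 11), (0, 12), (1, 0), (2, 0), (3, 9), (3, 14), (5, 2), (5, 21), (7, 1), (7, 22), (8, 5), (8, 18), (10, 4), (10, 19), (11, 8), (11, 15), (17, 4), (17, 19), (18, 10), (18, 13), (19, 4), (19, 19), (20, 0), (21, 9), (21, 14), (22, 9), (22, 14)}; affine count = 27; |E(F_23)| = 28.

Discriminant check: Δ ∝ 4a³ + 27b² = 4·16³ + 27·6² = 4·4096 + 27·36 ≡ 14 (mod 23). Nonzero ⇒ E is nonsingular.
For each x ∈ F_23, compute rhs = x³ + 16·x + 6 mod 23, then count y ∈ F_23 with y² ≡ rhs.
  x = 0: rhs = 6, matching y values: 11, 12 (2 points).
  x = 1: rhs = 0, matching y values: 0 (1 points).
  x = 2: rhs = 0, matching y values: 0 (1 points).
  x = 3: rhs = 12, matching y values: 9, 14 (2 points).
  x = 4: rhs = 19, matching y values: none (0 points).
  x = 5: rhs = 4, matching y values: 2, 21 (2 points).
  x = 6: rhs = 19, matching y values: none (0 points).
  x = 7: rhs = 1, matching y values: 1, 22 (2 points).
  x = 8: rhs = 2, matching y values: 5, 18 (2 points).
  x = 9: rhs = 5, matching y values: none (0 points).
  x = 10: rhs = 16, matching y values: 4, 19 (2 points).
  x = 11: rhs = 18, matching y values: 8, 15 (2 points).
  x = 12: rhs = 17, matching y values: none (0 points).
  x = 13: rhs = 19, matching y values: none (0 points).
  x = 14: rhs = 7, matching y values: none (0 points).
  x = 15: rhs = 10, matching y values: none (0 points).
  x = 16: rhs = 11, matching y values: none (0 points).
  x = 17: rhs = 16, matching y values: 4, 19 (2 points).
  x = 18: rhs = 8, matching y values: 10, 13 (2 points).
  x = 19: rhs = 16, matching y values: 4, 19 (2 points).
  x = 20: rhs = 0, matching y values: 0 (1 points).
  x = 21: rhs = 12, matching y values: 9, 14 (2 points).
  x = 22: rhs = 12, matching y values: 9, 14 (2 points).
Total affine count: 27.
Full point count |E(F_23)| = 27 + 1 = 28.
Hasse bound: |28 − (23+1)| = |4| = 4 ≤ 2√23 ≈ 9.5917 ✓.


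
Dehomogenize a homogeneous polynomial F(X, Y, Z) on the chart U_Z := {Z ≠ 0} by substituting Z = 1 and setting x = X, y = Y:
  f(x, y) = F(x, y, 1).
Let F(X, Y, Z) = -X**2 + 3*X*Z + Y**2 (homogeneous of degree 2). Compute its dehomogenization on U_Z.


f(x, y) = -x**2 + 3*x + y**2

On U_Z we set Z = 1. Each monomial c·X^i·Y^j·Z^k in F becomes c·x^i·y^j·1^k = c·x^i·y^j.
Substituting Z = 1: F(X, Y, 1) = -x**2 + 3*x + y**2.
Note: deg(f) ≤ deg(F) = 2; strict inequality happens when F is divisible by Z (lost terms).


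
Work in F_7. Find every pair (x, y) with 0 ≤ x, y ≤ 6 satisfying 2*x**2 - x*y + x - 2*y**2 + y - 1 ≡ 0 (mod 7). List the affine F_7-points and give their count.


Affine F_7-points: {(0, 2), (1, 1), (1, 6), (4, 0), (4, 2), (5, 6), (6, 0), (6, 1)}; count = 8.

For each of the 49 pairs (x, y) ∈ F_7², evaluate f(x, y) mod 7. Record the zeros.
  x = 0: [0↦6, 1↦5, 2↦0, 3↦5, 4↦6, 5↦3, 6↦3]  zeros at y ∈ {2}
  x = 1: [0↦2, 1↦0, 2↦1, 3↦5, 4↦5, 5↦1, 6↦0]  zeros at y ∈ {1, 6}
  x = 2: [0↦2, 1↦6, 2↦6, 3↦2, 4↦1, 5↦3, 6↦1]  zeros at y ∈ ∅
  x = 3: [0↦6, 1↦2, 2↦1, 3↦3, 4↦1, 5↦2, 6↦6]  zeros at y ∈ ∅
  x = 4: [0↦0, 1↦2, 2↦0, 3↦1, 4↦5, 5↦5, 6↦1]  zeros at y ∈ {0, 2}
  x = 5: [0↦5, 1↦6, 2↦3, 3↦3, 4↦6, 5↦5, 6↦0]  zeros at y ∈ {6}
  x = 6: [0↦0, 1↦0, 2↦3, 3↦2, 4↦4, 5↦2, 6↦3]  zeros at y ∈ {0, 1}
Collecting zeros: affine points = {(0, 2), (1, 1), (1, 6), (4, 0), (4, 2), (5, 6), (6, 0), (6, 1)}.
Total count |C(F_7)_aff| = 8.


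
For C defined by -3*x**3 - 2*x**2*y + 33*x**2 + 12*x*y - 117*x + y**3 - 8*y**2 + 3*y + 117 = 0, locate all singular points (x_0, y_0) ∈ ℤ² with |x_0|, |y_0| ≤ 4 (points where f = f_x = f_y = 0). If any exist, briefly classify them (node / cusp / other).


Singular points: {(3, 3)}; classification: cusp.

Compute partial derivatives:
  f_x = -9*x**2 - 4*x*y + 66*x + 12*y - 117.
  f_y = -2*x**2 + 12*x + 3*y**2 - 16*y + 3.
Scan x_0 ∈ {−4, ..., 4}. For each x_0, f_y(x_0, y) is a polynomial in y; find its integer roots y ∈ {−4, ..., 4}, then test f_x and f at those candidates.
  x = -4: f_y(-4, y) = 3*y**2 - 16*y - 77; no integer root y with |y| ≤ 4.
  x = -3: f_y(-3, y) = 3*y**2 - 16*y - 51; no integer root y with |y| ≤ 4.
  x = -2: f_y(-2, y) = 3*y**2 - 16*y - 29; no integer root y with |y| ≤ 4.
  x = -1: f_y(-1, y) = 3*y**2 - 16*y - 11; no integer root y with |y| ≤ 4.
  x = 0: f_y(0, y) = 3*y**2 - 16*y + 3; no integer root y with |y| ≤ 4.
  x = 1: f_y(1, y) = 3*y**2 - 16*y + 13; vanishes at y ∈ {1}. (1, 1): f_x = -52 ≠ 0.
  x = 2: f_y(2, y) = 3*y**2 - 16*y + 19; no integer root y with |y| ≤ 4.
  x = 3: f_y(3, y) = 3*y**2 - 16*y + 21; vanishes at y ∈ {3}. (3, 3): f_x = 0, f = 0 — SINGULAR.
  x = 4: f_y(4, y) = 3*y**2 - 16*y + 19; no integer root y with |y| ≤ 4.
Only singular point on the grid: (3, 3).
Classify: substitute x = 3 + u, y = 3 + v and expand: f = -3*u**3 - 2*u**2*v + v**3 + v**2.
No constant or linear terms (consistent with a singular point). Quadratic part: v**2. Cubic part: -3*u**3 - 2*u**2*v + v**3.
The quadratic part v**2 is a perfect square, so there is a single (double) tangent line v = 0, i.e. y = 3. Restricting the cubic part to that line (v = 0) leaves -3*u**3 ≠ 0, so f is not divisible by v and the branch is v² ≈ 3*u**3 to lowest order — this is a cusp.
Classification: cusp.


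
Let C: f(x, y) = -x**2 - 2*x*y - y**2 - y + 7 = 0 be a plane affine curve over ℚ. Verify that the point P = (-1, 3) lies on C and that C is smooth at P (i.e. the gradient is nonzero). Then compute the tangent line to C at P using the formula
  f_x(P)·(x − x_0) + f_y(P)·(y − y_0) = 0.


Tangent line at P: -4*x - 5*y + 11 = 0.

Step 1: f(-1, 3) = 0, so P lies on C.
Step 2: partial derivatives
  f_x(x, y) = -2*x - 2*y, f_y(x, y) = -2*x - 2*y - 1.
  f_x(P) = -4, f_y(P) = -5 (gradient nonzero, so P is smooth).
Step 3: tangent line at P: -4·(x − -1) + -5·(y − 3) = 0.
Expanding: -4*x - 5*y + 11 = 0.


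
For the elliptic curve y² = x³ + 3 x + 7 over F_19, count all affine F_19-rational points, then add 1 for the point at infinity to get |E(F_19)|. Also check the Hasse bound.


Affine points = {(0, 8), (0, 11), (1, 7), (1, 12), (3, 9), (3, 10), (4, 8), (4, 11), (8, 7), (8, 12), (10, 7), (10, 12), (12, 2), (12, 17), (13, 1), (13, 18), (14, 0), (15, 8), (15, 11), (16, 3), (16, 16)}; affine count = 21; |E(F_19)| = 22.

Discriminant check: Δ ∝ 4a³ + 27b² = 4·3³ + 27·7² = 4·27 + 27·49 ≡ 6 (mod 19). Nonzero ⇒ E is nonsingular.
For each x ∈ F_19, compute rhs = x³ + 3·x + 7 mod 19, then count y ∈ F_19 with y² ≡ rhs.
  x = 0: rhs = 7, matching y values: 8, 11 (2 points).
  x = 1: rhs = 11, matching y values: 7, 12 (2 points).
  x = 2: rhs = 2, matching y values: none (0 points).
  x = 3: rhs = 5, matching y values: 9, 10 (2 points).
  x = 4: rhs = 7, matching y values: 8, 11 (2 points).
  x = 5: rhs = 14, matching y values: none (0 points).
  x = 6: rhs = 13, matching y values: none (0 points).
  x = 7: rhs = 10, matching y values: none (0 points).
  x = 8: rhs = 11, matching y values: 7, 12 (2 points).
  x = 9: rhs = 3, matching y values: none (0 points).
  x = 10: rhs = 11, matching y values: 7, 12 (2 points).
  x = 11: rhs = 3, matching y values: none (0 points).
  x = 12: rhs = 4, matching y values: 2, 17 (2 points).
  x = 13: rhs = 1, matching y values: 1, 18 (2 points).
  x = 14: rhs = 0, matching y values: 0 (1 points).
  x = 15: rhs = 7, matching y values: 8, 11 (2 points).
  x = 16: rhs = 9, matching y values: 3, 16 (2 points).
  x = 17: rhs = 12, matching y values: none (0 points).
  x = 18: rhs = 3, matching y values: none (0 points).
Total affine count: 21.
Full point count |E(F_19)| = 21 + 1 = 22.
Hasse bound: |22 − (19+1)| = |2| = 2 ≤ 2√19 ≈ 8.7178 ✓.


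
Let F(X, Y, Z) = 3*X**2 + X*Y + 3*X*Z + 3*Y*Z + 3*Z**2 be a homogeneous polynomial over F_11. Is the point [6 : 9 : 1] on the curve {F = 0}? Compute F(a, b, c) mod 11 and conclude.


F(6,9,1) ≡ 1 (mod 11); P is NOT on the curve.

Evaluate F(6, 9, 1) term-by-term (mod 11).
  3*X**2 ↦ 3·36·1·1 = 108
  X*Y ↦ 1·6·9·1 = 54
  3*X*Z ↦ 3·6·1·1 = 18
  3*Y*Z ↦ 3·1·9·1 = 27
  3*Z**2 ↦ 3·1·1·1 = 3
Sum: F(6, 9, 1) = (108) + (54) + (18) + (27) + (3) = 210.
Reducing mod 11: 210 ≡ 1 (mod 11).
Since F(a, b, c) ≡ 1 ≠ 0 (mod 11), P does NOT lie on the curve.


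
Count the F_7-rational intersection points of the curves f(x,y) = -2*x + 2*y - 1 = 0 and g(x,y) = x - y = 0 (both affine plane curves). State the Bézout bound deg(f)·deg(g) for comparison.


Common zeros: ∅; count = 0; Bézout bound = 1.

deg(f) = 1, deg(g) = 1, so Bézout bound = 1.
Scan x ∈ F_7. For each x, list the y ∈ F_7 with f(x, y) ≡ 0 and those with g(x, y) ≡ 0 (mod 7); the common zeros in that column are the intersection.
  x = 0: f ≡ 0 at y ∈ {4}; g ≡ 0 at y ∈ {0}; common: ∅.
  x = 1: f ≡ 0 at y ∈ {5}; g ≡ 0 at y ∈ {1}; common: ∅.
  x = 2: f ≡ 0 at y ∈ {6}; g ≡ 0 at y ∈ {2}; common: ∅.
  x = 3: f ≡ 0 at y ∈ {0}; g ≡ 0 at y ∈ {3}; common: ∅.
  x = 4: f ≡ 0 at y ∈ {1}; g ≡ 0 at y ∈ {4}; common: ∅.
  x = 5: f ≡ 0 at y ∈ {2}; g ≡ 0 at y ∈ {5}; common: ∅.
  x = 6: f ≡ 0 at y ∈ {3}; g ≡ 0 at y ∈ {6}; common: ∅.
Collecting: common zeros = ∅, so the count is 0.
Comparison with the Bézout bound: 0 ≤ 1 = deg(f)·deg(g), as expected for curves with no common component (the affine F_7-count falls short of the bound because intersections may lie at infinity, over extension fields, or carry multiplicity).


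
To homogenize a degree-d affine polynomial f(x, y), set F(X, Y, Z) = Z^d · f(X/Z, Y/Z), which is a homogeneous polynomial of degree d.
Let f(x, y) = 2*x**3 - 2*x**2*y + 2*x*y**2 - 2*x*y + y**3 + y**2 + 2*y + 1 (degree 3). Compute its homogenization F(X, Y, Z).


F(X, Y, Z) = 2*X**3 - 2*X**2*Y + 2*X*Y**2 - 2*X*Y*Z + Y**3 + Y**2*Z + 2*Y*Z**2 + Z**3

deg(f) = 3.
Substitute x = X/Z, y = Y/Z into f, then multiply by Z^3.
  monomial 2·x^3·y^0 ↦ 2·X^3·Y^0·Z^0.
  monomial -2·x^2·y^1 ↦ -2·X^2·Y^1·Z^0.
  monomial 2·x^1·y^2 ↦ 2·X^1·Y^2·Z^0.
  monomial -2·x^1·y^1 ↦ -2·X^1·Y^1·Z^1.
  monomial 1·x^0·y^3 ↦ 1·X^0·Y^3·Z^0.
  monomial 1·x^0·y^2 ↦ 1·X^0·Y^2·Z^1.
  monomial 2·x^0·y^1 ↦ 2·X^0·Y^1·Z^2.
  monomial 1·x^0·y^0 ↦ 1·X^0·Y^0·Z^3.
Collecting: F(X, Y, Z) = 2*X**3 - 2*X**2*Y + 2*X*Y**2 - 2*X*Y*Z + Y**3 + Y**2*Z + 2*Y*Z**2 + Z**3.


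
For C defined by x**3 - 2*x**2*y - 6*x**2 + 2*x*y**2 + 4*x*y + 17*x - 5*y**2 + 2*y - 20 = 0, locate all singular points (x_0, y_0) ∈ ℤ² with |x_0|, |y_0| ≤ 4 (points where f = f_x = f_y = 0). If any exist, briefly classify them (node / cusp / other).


Singular points: {(3, 2)}; classification: node.

Compute partial derivatives:
  f_x = 3*x**2 - 4*x*y - 12*x + 2*y**2 + 4*y + 17.
  f_y = -2*x**2 + 4*x*y + 4*x - 10*y + 2.
Scan x_0 ∈ {−4, ..., 4}. For each x_0, f_y(x_0, y) is a polynomial in y; find its integer roots y ∈ {−4, ..., 4}, then test f_x and f at those candidates.
  x = -4: f_y(-4, y) = -26*y - 46; no integer root y with |y| ≤ 4.
  x = -3: f_y(-3, y) = -22*y - 28; no integer root y with |y| ≤ 4.
  x = -2: f_y(-2, y) = -18*y - 14; no integer root y with |y| ≤ 4.
  x = -1: f_y(-1, y) = -14*y - 4; no integer root y with |y| ≤ 4.
  x = 0: f_y(0, y) = 2 - 10*y; no integer root y with |y| ≤ 4.
  x = 1: f_y(1, y) = 4 - 6*y; no integer root y with |y| ≤ 4.
  x = 2: f_y(2, y) = 2 - 2*y; vanishes at y ∈ {1}. (2, 1): f_x = 3 ≠ 0.
  x = 3: f_y(3, y) = 2*y - 4; vanishes at y ∈ {2}. (3, 2): f_x = 0, f = 0 — SINGULAR.
  x = 4: f_y(4, y) = 6*y - 14; no integer root y with |y| ≤ 4.
Only singular point on the grid: (3, 2).
Classify: substitute x = 3 + u, y = 2 + v and expand: f = u**3 - 2*u**2*v - u**2 + 2*u*v**2 + v**2.
No constant or linear terms (consistent with a singular point). Quadratic part: -u**2 + v**2. Cubic part: u**3 - 2*u**2*v + 2*u*v**2.
The quadratic part v**2 - u**2 = (v − u)(v + u) splits into two distinct linear factors, so there are two distinct tangent lines y − 2 = ±(x − 3) — this is a node (ordinary double point).
Classification: node.


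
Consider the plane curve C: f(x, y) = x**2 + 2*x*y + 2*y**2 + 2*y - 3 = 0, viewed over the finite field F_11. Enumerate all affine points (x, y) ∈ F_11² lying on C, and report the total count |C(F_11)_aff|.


Affine F_11-points: {(3, 8), (3, 10), (5, 0), (5, 5), (6, 0), (6, 4), (7, 5), (7, 9), (8, 4), (8, 9), (10, 1), (10, 10)}; count = 12.

For each of the 121 pairs (x, y) ∈ F_11², evaluate f(x, y) mod 11. Record the zeros.
  x = 0: [0↦8, 1↦1, 2↦9, 3↦10, 4↦4, 5↦2, 6↦4, 7↦10, 8↦9, 9↦1, 10↦8]  zeros at y ∈ ∅
  x = 1: [0↦9, 1↦4, 2↦3, 3↦6, 4↦2, 5↦2, 6↦6, 7↦3, 8↦4, 9↦9, 10↦7]  zeros at y ∈ ∅
  x = 2: [0↦1, 1↦9, 2↦10, 3↦4, 4↦2, 5↦4, 6↦10, 7↦9, 8↦1, 9↦8, 10↦8]  zeros at y ∈ ∅
  x = 3: [0↦6, 1↦5, 2↦8, 3↦4, 4↦4, 5↦8, 6↦5, 7↦6, 8↦0, 9↦9, 10↦0]  zeros at y ∈ {8, 10}
  x = 4: [0↦2, 1↦3, 2↦8, 3↦6, 4↦8, 5↦3, 6↦2, 7↦5, 8↦1, 9↦1, 10↦5]  zeros at y ∈ ∅
  x = 5: [0↦0, 1↦3, 2↦10, 3↦10, 4↦3, 5↦0, 6↦1, 7↦6, 8↦4, 9↦6, 10↦1]  zeros at y ∈ {0, 5}
  x = 6: [0↦0, 1↦5, 2↦3, 3↦5, 4↦0, 5↦10, 6↦2, 7↦9, 8↦9, 9↦2, 10↦10]  zeros at y ∈ {0, 4}
  x = 7: [0↦2, 1↦9, 2↦9, 3↦2, 4↦10, 5↦0, 6↦5, 7↦3, 8↦5, 9↦0, 10↦10]  zeros at y ∈ {5, 9}
  x = 8: [0↦6, 1↦4, 2↦6, 3↦1, 4↦0, 5↦3, 6↦10, 7↦10, 8↦3, 9↦0, 10↦1]  zeros at y ∈ {4, 9}
  x = 9: [0↦1, 1↦1, 2↦5, 3↦2, 4↦3, 5↦8, 6↦6, 7↦8, 8↦3, 9↦2, 10↦5]  zeros at y ∈ ∅
  x = 10: [0↦9, 1↦0, 2↦6, 3↦5, 4↦8, 5↦4, 6↦4, 7↦8, 8↦5, 9↦6, 10↦0]  zeros at y ∈ {1, 10}
Collecting zeros: affine points = {(3, 8), (3, 10), (5, 0), (5, 5), (6, 0), (6, 4), (7, 5), (7, 9), (8, 4), (8, 9), (10, 1), (10, 10)}.
Total count |C(F_11)_aff| = 12.


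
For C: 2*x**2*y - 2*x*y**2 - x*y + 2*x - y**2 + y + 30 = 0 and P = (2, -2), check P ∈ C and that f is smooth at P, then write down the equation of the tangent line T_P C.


Tangent line at P: -20*x + 27*y + 94 = 0.

Step 1: f(2, -2) = 0, so P lies on C.
Step 2: partial derivatives
  f_x(x, y) = 4*x*y - 2*y**2 - y + 2, f_y(x, y) = 2*x**2 - 4*x*y - x - 2*y + 1.
  f_x(P) = -20, f_y(P) = 27 (gradient nonzero, so P is smooth).
Step 3: tangent line at P: -20·(x − 2) + 27·(y − -2) = 0.
Expanding: -20*x + 27*y + 94 = 0.


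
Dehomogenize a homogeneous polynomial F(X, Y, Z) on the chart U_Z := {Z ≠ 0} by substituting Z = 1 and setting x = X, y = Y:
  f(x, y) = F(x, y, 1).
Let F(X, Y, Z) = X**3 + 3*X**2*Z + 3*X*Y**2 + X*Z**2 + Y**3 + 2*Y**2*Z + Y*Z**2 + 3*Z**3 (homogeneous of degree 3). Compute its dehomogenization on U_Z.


f(x, y) = x**3 + 3*x**2 + 3*x*y**2 + x + y**3 + 2*y**2 + y + 3

On U_Z we set Z = 1. Each monomial c·X^i·Y^j·Z^k in F becomes c·x^i·y^j·1^k = c·x^i·y^j.
Substituting Z = 1: F(X, Y, 1) = x**3 + 3*x**2 + 3*x*y**2 + x + y**3 + 2*y**2 + y + 3.
Note: deg(f) ≤ deg(F) = 3; strict inequality happens when F is divisible by Z (lost terms).


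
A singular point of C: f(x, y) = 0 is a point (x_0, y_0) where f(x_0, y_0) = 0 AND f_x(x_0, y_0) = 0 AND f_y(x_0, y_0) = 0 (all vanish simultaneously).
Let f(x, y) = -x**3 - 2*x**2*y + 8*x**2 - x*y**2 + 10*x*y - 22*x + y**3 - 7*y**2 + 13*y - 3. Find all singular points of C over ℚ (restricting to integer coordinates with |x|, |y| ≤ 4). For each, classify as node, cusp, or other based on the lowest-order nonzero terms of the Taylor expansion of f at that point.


Singular points: {(1, 3)}; classification: node.

Compute partial derivatives:
  f_x = -3*x**2 - 4*x*y + 16*x - y**2 + 10*y - 22.
  f_y = -2*x**2 - 2*x*y + 10*x + 3*y**2 - 14*y + 13.
Scan x_0 ∈ {−4, ..., 4}. For each x_0, f_y(x_0, y) is a polynomial in y; find its integer roots y ∈ {−4, ..., 4}, then test f_x and f at those candidates.
  x = -4: f_y(-4, y) = 3*y**2 - 6*y - 59; no integer root y with |y| ≤ 4.
  x = -3: f_y(-3, y) = 3*y**2 - 8*y - 35; no integer root y with |y| ≤ 4.
  x = -2: f_y(-2, y) = 3*y**2 - 10*y - 15; no integer root y with |y| ≤ 4.
  x = -1: f_y(-1, y) = 3*y**2 - 12*y + 1; no integer root y with |y| ≤ 4.
  x = 0: f_y(0, y) = 3*y**2 - 14*y + 13; no integer root y with |y| ≤ 4.
  x = 1: f_y(1, y) = 3*y**2 - 16*y + 21; vanishes at y ∈ {3}. (1, 3): f_x = 0, f = 0 — SINGULAR.
  x = 2: f_y(2, y) = 3*y**2 - 18*y + 25; no integer root y with |y| ≤ 4.
  x = 3: f_y(3, y) = 3*y**2 - 20*y + 25; no integer root y with |y| ≤ 4.
  x = 4: f_y(4, y) = 3*y**2 - 22*y + 21; no integer root y with |y| ≤ 4.
Only singular point on the grid: (1, 3).
Classify: substitute x = 1 + u, y = 3 + v and expand: f = -u**3 - 2*u**2*v - u**2 - u*v**2 + v**3 + v**2.
No constant or linear terms (consistent with a singular point). Quadratic part: -u**2 + v**2. Cubic part: -u**3 - 2*u**2*v - u*v**2 + v**3.
The quadratic part v**2 - u**2 = (v − u)(v + u) splits into two distinct linear factors, so there are two distinct tangent lines y − 3 = ±(x − 1) — this is a node (ordinary double point).
Classification: node.


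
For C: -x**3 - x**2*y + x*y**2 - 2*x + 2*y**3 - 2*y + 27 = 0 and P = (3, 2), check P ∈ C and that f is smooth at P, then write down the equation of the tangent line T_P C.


Tangent line at P: -37*x + 25*y + 61 = 0.

Step 1: f(3, 2) = 0, so P lies on C.
Step 2: partial derivatives
  f_x(x, y) = -3*x**2 - 2*x*y + y**2 - 2, f_y(x, y) = -x**2 + 2*x*y + 6*y**2 - 2.
  f_x(P) = -37, f_y(P) = 25 (gradient nonzero, so P is smooth).
Step 3: tangent line at P: -37·(x − 3) + 25·(y − 2) = 0.
Expanding: -37*x + 25*y + 61 = 0.


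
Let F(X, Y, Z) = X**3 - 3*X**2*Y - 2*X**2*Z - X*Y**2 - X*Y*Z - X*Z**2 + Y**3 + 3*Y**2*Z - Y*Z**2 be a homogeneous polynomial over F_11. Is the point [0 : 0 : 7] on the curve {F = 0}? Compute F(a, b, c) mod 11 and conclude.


F(0,0,7) ≡ 0 (mod 11); P is on the curve.

Evaluate F(0, 0, 7) term-by-term (mod 11).
  X**3 ↦ 1·0·1·1 = 0
  -3*X**2*Y ↦ -3·0·0·1 = 0
  -2*X**2*Z ↦ -2·0·1·7 = 0
  -X*Y**2 ↦ -1·0·0·1 = 0
  -X*Y*Z ↦ -1·0·0·7 = 0
  -X*Z**2 ↦ -1·0·1·49 = 0
  Y**3 ↦ 1·1·0·1 = 0
  3*Y**2*Z ↦ 3·1·0·7 = 0
  -Y*Z**2 ↦ -1·1·0·49 = 0
Sum: F(0, 0, 7) = (0) + (0) + (0) + (0) + (0) + (0) + (0) + (0) + (0) = 0.
Reducing mod 11: 0 ≡ 0 (mod 11).
Since F(a, b, c) ≡ 0 (mod 11), P lies on the curve.


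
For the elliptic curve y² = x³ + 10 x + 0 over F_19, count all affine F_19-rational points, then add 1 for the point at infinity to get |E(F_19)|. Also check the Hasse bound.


Affine points = {(0, 0), (1, 7), (1, 12), (2, 3), (2, 16), (3, 0), (4, 3), (4, 16), (5, 2), (5, 17), (10, 6), (10, 13), (11, 4), (11, 15), (12, 9), (12, 10), (13, 3), (13, 16), (16, 0)}; affine count = 19; |E(F_19)| = 20.

Discriminant check: Δ ∝ 4a³ + 27b² = 4·10³ + 27·0² = 4·1000 + 27·0 ≡ 10 (mod 19). Nonzero ⇒ E is nonsingular.
For each x ∈ F_19, compute rhs = x³ + 10·x + 0 mod 19, then count y ∈ F_19 with y² ≡ rhs.
  x = 0: rhs = 0, matching y values: 0 (1 points).
  x = 1: rhs = 11, matching y values: 7, 12 (2 points).
  x = 2: rhs = 9, matching y values: 3, 16 (2 points).
  x = 3: rhs = 0, matching y values: 0 (1 points).
  x = 4: rhs = 9, matching y values: 3, 16 (2 points).
  x = 5: rhs = 4, matching y values: 2, 17 (2 points).
  x = 6: rhs = 10, matching y values: none (0 points).
  x = 7: rhs = 14, matching y values: none (0 points).
  x = 8: rhs = 3, matching y values: none (0 points).
  x = 9: rhs = 2, matching y values: none (0 points).
  x = 10: rhs = 17, matching y values: 6, 13 (2 points).
  x = 11: rhs = 16, matching y values: 4, 15 (2 points).
  x = 12: rhs = 5, matching y values: 9, 10 (2 points).
  x = 13: rhs = 9, matching y values: 3, 16 (2 points).
  x = 14: rhs = 15, matching y values: none (0 points).
  x = 15: rhs = 10, matching y values: none (0 points).
  x = 16: rhs = 0, matching y values: 0 (1 points).
  x = 17: rhs = 10, matching y values: none (0 points).
  x = 18: rhs = 8, matching y values: none (0 points).
Total affine count: 19.
Full point count |E(F_19)| = 19 + 1 = 20.
Hasse bound: |20 − (19+1)| = |0| = 0 ≤ 2√19 ≈ 8.7178 ✓.


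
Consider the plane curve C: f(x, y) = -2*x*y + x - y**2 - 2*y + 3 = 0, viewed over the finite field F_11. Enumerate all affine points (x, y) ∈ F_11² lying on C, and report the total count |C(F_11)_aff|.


Affine F_11-points: {(0, 1), (0, 8), (2, 2), (2, 3), (3, 7), (5, 5), (6, 9), (6, 10), (8, 0), (8, 4)}; count = 10.

For each of the 121 pairs (x, y) ∈ F_11², evaluate f(x, y) mod 11. Record the zeros.
  x = 0: [0↦3, 1↦0, 2↦6, 3↦10, 4↦1, 5↦1, 6↦10, 7↦6, 8↦0, 9↦3, 10↦4]  zeros at y ∈ {1, 8}
  x = 1: [0↦4, 1↦10, 2↦3, 3↦5, 4↦5, 5↦3, 6↦10, 7↦4, 8↦7, 9↦8, 10↦7]  zeros at y ∈ ∅
  x = 2: [0↦5, 1↦9, 2↦0, 3↦0, 4↦9, 5↦5, 6↦10, 7↦2, 8↦3, 9↦2, 10↦10]  zeros at y ∈ {2, 3}
  x = 3: [0↦6, 1↦8, 2↦8, 3↦6, 4↦2, 5↦7, 6↦10, 7↦0, 8↦10, 9↦7, 10↦2]  zeros at y ∈ {7}
  x = 4: [0↦7, 1↦7, 2↦5, 3↦1, 4↦6, 5↦9, 6↦10, 7↦9, 8↦6, 9↦1, 10↦5]  zeros at y ∈ ∅
  x = 5: [0↦8, 1↦6, 2↦2, 3↦7, 4↦10, 5↦0, 6↦10, 7↦7, 8↦2, 9↦6, 10↦8]  zeros at y ∈ {5}
  x = 6: [0↦9, 1↦5, 2↦10, 3↦2, 4↦3, 5↦2, 6↦10, 7↦5, 8↦9, 9↦0, 10↦0]  zeros at y ∈ {9, 10}
  x = 7: [0↦10, 1↦4, 2↦7, 3↦8, 4↦7, 5↦4, 6↦10, 7↦3, 8↦5, 9↦5, 10↦3]  zeros at y ∈ ∅
  x = 8: [0↦0, 1↦3, 2↦4, 3↦3, 4↦0, 5↦6, 6↦10, 7↦1, 8↦1, 9↦10, 10↦6]  zeros at y ∈ {0, 4}
  x = 9: [0↦1, 1↦2, 2↦1, 3↦9, 4↦4, 5↦8, 6↦10, 7↦10, 8↦8, 9↦4, 10↦9]  zeros at y ∈ ∅
  x = 10: [0↦2, 1↦1, 2↦9, 3↦4, 4↦8, 5↦10, 6↦10, 7↦8, 8↦4, 9↦9, 10↦1]  zeros at y ∈ ∅
Collecting zeros: affine points = {(0, 1), (0, 8), (2, 2), (2, 3), (3, 7), (5, 5), (6, 9), (6, 10), (8, 0), (8, 4)}.
Total count |C(F_11)_aff| = 10.


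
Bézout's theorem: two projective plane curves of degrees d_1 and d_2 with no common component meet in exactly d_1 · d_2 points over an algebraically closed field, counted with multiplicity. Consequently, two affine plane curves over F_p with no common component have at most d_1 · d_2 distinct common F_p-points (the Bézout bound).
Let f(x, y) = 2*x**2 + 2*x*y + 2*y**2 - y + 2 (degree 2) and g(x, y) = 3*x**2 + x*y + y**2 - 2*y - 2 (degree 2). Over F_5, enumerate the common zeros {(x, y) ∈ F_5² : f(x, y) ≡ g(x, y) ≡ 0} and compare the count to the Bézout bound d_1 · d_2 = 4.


Common zeros: {(2, 0), (3, 0)}; count = 2; Bézout bound = 4.

deg(f) = 2, deg(g) = 2, so Bézout bound = 4.
Scan x ∈ F_5. For each x, list the y ∈ F_5 with f(x, y) ≡ 0 and those with g(x, y) ≡ 0 (mod 5); the common zeros in that column are the intersection.
  x = 0: f ≡ 0 at y ∈ {4}; g ≡ 0 at y ∈ ∅; common: ∅.
  x = 1: f ≡ 0 at y ∈ {3, 4}; g ≡ 0 at y ∈ ∅; common: ∅.
  x = 2: f ≡ 0 at y ∈ {0, 1}; g ≡ 0 at y ∈ {0}; common: {0}.
  x = 3: f ≡ 0 at y ∈ {0}; g ≡ 0 at y ∈ {0, 4}; common: {0}.
  x = 4: f ≡ 0 at y ∈ ∅; g ≡ 0 at y ∈ {4}; common: ∅.
Collecting: common zeros = {(2, 0), (3, 0)}, so the count is 2.
Comparison with the Bézout bound: 2 ≤ 4 = deg(f)·deg(g), as expected for curves with no common component (the affine F_5-count falls short of the bound because intersections may lie at infinity, over extension fields, or carry multiplicity).


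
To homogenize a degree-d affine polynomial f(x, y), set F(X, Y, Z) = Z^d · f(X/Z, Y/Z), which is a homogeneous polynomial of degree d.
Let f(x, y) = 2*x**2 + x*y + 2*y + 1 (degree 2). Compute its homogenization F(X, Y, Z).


F(X, Y, Z) = 2*X**2 + X*Y + 2*Y*Z + Z**2

deg(f) = 2.
Substitute x = X/Z, y = Y/Z into f, then multiply by Z^2.
  monomial 2·x^2·y^0 ↦ 2·X^2·Y^0·Z^0.
  monomial 1·x^1·y^1 ↦ 1·X^1·Y^1·Z^0.
  monomial 2·x^0·y^1 ↦ 2·X^0·Y^1·Z^1.
  monomial 1·x^0·y^0 ↦ 1·X^0·Y^0·Z^2.
Collecting: F(X, Y, Z) = 2*X**2 + X*Y + 2*Y*Z + Z**2.
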